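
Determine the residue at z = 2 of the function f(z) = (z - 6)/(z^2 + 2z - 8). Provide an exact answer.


Step 1: Q(z) = z^2 + 2z - 8 = (z - 2)(z + 4)
Step 2: Q'(z) = 2z + 2
Step 3: Q'(2) = 6, P(2) = -4
Step 4: Res = P(2)/Q'(2) = -4/6 = -2/3

-2/3


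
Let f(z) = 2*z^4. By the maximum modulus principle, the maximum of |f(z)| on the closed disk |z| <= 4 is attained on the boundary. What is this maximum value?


Step 1: On |z| = 4, |f(z)| = 2 * |z|^4 = 2 * 4^4
Step 2: By maximum modulus principle, maximum is on boundary.
Step 3: Maximum = 2 * 256 = 512

512


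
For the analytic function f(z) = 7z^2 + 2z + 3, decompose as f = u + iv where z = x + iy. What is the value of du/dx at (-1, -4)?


Step 1: f(z) = 7(x+iy)^2 + 2(x+iy) + 3
Step 2: u = 7(x^2 - y^2) + 2x + 3
Step 3: u_x = 14x + 2
Step 4: At (-1, -4): u_x = -14 + 2 = -12

-12


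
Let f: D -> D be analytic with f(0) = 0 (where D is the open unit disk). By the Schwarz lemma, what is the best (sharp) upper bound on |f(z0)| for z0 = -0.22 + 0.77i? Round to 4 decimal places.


Step 1: Schwarz lemma: if f: D -> D is analytic with f(0) = 0, then |f(z)| <= |z| for all z in D, and this is sharp (f(z) = z).
Step 2: |z0|^2 = (-0.22)^2 + 0.77^2 = 0.6413
Step 3: |z0| = sqrt(0.6413) = 0.800812
Step 4: Best bound = |z0| = 0.8008

0.8008


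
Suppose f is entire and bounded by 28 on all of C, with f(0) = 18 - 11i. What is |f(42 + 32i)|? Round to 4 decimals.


Step 1: By Liouville's theorem, a bounded entire function is constant.
Step 2: f(z) = f(0) = 18 - 11i for all z.
Step 3: |f(w)| = |18 - 11i| = sqrt(324 + 121)
Step 4: = 21.095

21.095


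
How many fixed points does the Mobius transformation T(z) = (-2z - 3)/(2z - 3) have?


Step 1: Fixed points satisfy T(z) = z
Step 2: 2z^2 - z + 3 = 0
Step 3: Discriminant = (-1)^2 - 4*2*3 = -23
Step 4: Number of fixed points = 2

2


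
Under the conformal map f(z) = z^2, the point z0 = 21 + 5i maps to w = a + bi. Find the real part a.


Step 1: z0 = 21 + 5i
Step 2: z0^2 = 21^2 - 5^2 + 210i
Step 3: real part = 441 - 25 = 416

416


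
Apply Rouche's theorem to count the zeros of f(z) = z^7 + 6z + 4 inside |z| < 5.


Step 1: On |z| = 5 the three terms have sizes |z^7| = 5^7 = 78125, |6z| = 6*5 = 30, |4| = 4
Step 2: The dominant term is g(z) = z^7; let h(z) = 6z + 4 so f = g + h
Step 3: On |z| = 5: |g| = 78125 and |h| <= 30 + 4 = 34
Step 4: Since 78125 > 34, |h| < |g| on |z| = 5, so by Rouche f has the same number of zeros as g inside |z| < 5
Step 5: g(z) = z^7 has 7 zeros (all at the origin) inside |z| < 5. Answer = 7

7


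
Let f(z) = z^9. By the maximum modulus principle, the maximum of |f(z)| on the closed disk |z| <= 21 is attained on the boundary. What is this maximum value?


Step 1: On |z| = 21, |f(z)| = |z|^9 = 21^9
Step 2: By maximum modulus principle, maximum is on boundary.
Step 3: Maximum = 794280046581 = 794280046581

794280046581


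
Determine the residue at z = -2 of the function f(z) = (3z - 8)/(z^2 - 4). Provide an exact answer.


Step 1: Q(z) = z^2 - 4 = (z + 2)(z - 2)
Step 2: Q'(z) = 2z
Step 3: Q'(-2) = -4, P(-2) = -14
Step 4: Res = P(-2)/Q'(-2) = -14/(-4) = 7/2

7/2


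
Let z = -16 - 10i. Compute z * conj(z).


Step 1: conj(z) = -16 + 10i
Step 2: z * conj(z) = (-16)^2 + (-10)^2
Step 3: = 256 + 100 = 356

356


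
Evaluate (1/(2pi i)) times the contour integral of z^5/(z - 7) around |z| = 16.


Step 1: f(z) = z^5, a = 7 is inside |z| = 16
Step 2: By Cauchy integral formula: (1/(2pi*i)) * integral = f(a)
Step 3: f(7) = 7^5 = 16807

16807


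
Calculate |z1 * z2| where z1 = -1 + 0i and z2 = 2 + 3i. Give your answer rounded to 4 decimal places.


Step 1: |z1| = sqrt((-1)^2 + 0^2) = sqrt(1)
Step 2: |z2| = sqrt(2^2 + 3^2) = sqrt(13)
Step 3: |z1*z2| = |z1|*|z2| = sqrt(1) * sqrt(13) = sqrt(1 * 13) = sqrt(13)
Step 4: = 3.6056

3.6056


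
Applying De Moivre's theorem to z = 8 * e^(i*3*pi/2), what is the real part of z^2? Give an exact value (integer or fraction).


Step 1: By De Moivre's theorem, z^2 = 8^2 * e^(i*2*3*pi/2) = 64 * (cos(3*pi) + i*sin(3*pi))
Step 2: |z|^2 = 8^2 = 64
Step 3: Reduce the angle mod 2*pi: 3*pi - 2*pi = pi
Step 4: cos(pi) = -1
Step 5: Re(z^2) = 64 * (-1) = -64

-64


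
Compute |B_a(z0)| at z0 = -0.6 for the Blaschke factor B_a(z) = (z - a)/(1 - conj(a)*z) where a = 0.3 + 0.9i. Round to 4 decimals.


Step 1: Numerator z0 - a = -0.6 - (0.3 + 0.9i) = -0.9 - 0.9i
Step 2: Denominator 1 - conj(a)*z0 = 1 - (0.3 - 0.9i)*(-0.6) = 1.18 - 0.54i
Step 3: |z0 - a|^2 = (-0.9)^2 + (-0.9)^2 = 1.62; |1 - conj(a)*z0|^2 = 1.18^2 + (-0.54)^2 = 1.684
Step 4: |B_a(-0.6)| = sqrt(1.62 / 1.684) = sqrt(0.961995)
Step 5: = 0.9808

0.9808


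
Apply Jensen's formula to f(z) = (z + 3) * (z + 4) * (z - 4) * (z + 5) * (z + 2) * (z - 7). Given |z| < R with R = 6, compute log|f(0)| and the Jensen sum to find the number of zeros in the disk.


Jensen's formula: (1/2pi)*integral log|f(Re^it)|dt = log|f(0)| + sum_{|a_k|<R} log(R/|a_k|)
Step 1: f(0) = 3 * 4 * (-4) * 5 * 2 * (-7) = 3360
Step 2: log|f(0)| = log|-3| + log|-4| + log|4| + log|-5| + log|-2| + log|7| = 8.1197
Step 3: Zeros inside |z| < 6: -3, -4, 4, -5, -2
Step 4: Jensen sum = log(6/3) + log(6/4) + log(6/4) + log(6/5) + log(6/2) = 2.785
Step 5: n(R) = number of terms in the Jensen sum = count of zeros inside |z| < 6 = 5

5


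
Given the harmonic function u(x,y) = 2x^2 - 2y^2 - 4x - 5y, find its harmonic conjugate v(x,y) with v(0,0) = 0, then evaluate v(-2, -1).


Step 1: v_x = -u_y = 4y + 5
Step 2: v_y = u_x = 4x - 4
Step 3: v = 4xy + 5x - 4y + C
Step 4: v(0,0) = 0 => C = 0
Step 5: v(-2, -1) = 2

2


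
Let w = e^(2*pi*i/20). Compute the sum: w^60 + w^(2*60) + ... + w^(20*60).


Step 1: The sum sum_{j=1}^{n} w^(k*j) equals n if n | k, else 0.
Step 2: Here n = 20, k = 60
Step 3: Does n divide k? 20 | 60 -> True
Step 4: Sum = 20

20


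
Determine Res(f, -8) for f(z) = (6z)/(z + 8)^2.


Step 1: Pole of order 2 at z = -8
Step 2: Res = lim d/dz [(z + 8)^2 * f(z)] as z -> -8
Step 3: (z + 8)^2 * f(z) = 6z
Step 4: d/dz[6z] = 6

6


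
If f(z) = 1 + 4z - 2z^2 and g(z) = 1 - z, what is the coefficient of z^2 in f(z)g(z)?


Step 1: z^2 term in f*g comes from: (1)*(0) + (4z)*(-z) + (-2z^2)*(1)
Step 2: = 0 - 4 - 2
Step 3: = -6

-6


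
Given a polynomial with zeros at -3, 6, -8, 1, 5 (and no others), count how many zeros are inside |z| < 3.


Step 1: Check each root:
  z = -3: |-3| = 3 >= 3
  z = 6: |6| = 6 >= 3
  z = -8: |-8| = 8 >= 3
  z = 1: |1| = 1 < 3
  z = 5: |5| = 5 >= 3
Step 2: Count = 1

1


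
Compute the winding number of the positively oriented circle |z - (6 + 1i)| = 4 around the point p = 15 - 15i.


Step 1: Center c = (6, 1), radius = 4
Step 2: |p - c|^2 = 9^2 + (-16)^2 = 337
Step 3: r^2 = 16
Step 4: |p-c| > r so winding number = 0

0


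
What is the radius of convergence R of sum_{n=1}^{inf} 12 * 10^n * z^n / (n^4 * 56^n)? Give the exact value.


Step 1: General term a_n = 12 * 10^n / (n^4 * 56^n)
Step 2: By the root test, |a_n|^(1/n) = 12^(1/n) * 10 / (n^(4/n) * 56) -> 10/56 as n -> infinity (since 12^(1/n) -> 1 and n^(4/n) -> 1)
Step 3: R = 1/lim|a_n|^(1/n) = 56/10 = 28/5

28/5


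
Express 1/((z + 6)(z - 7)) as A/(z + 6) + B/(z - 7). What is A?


Step 1: Multiply both sides by (z + 6) and set z = -6
Step 2: A = 1 / (-6 - 7)
Step 3: A = 1 / (-13)
Step 4: A = -1/13

-1/13


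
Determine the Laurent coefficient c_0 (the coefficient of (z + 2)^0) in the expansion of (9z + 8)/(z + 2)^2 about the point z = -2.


Step 1: Write the numerator in powers of (z + 2): 9z + 8 = 9(z + 2) + (9*(-2) + 8) = 9(z + 2) - 10
Step 2: Divide by (z + 2)^2: f(z) = -10(z + 2)^(-2) + 9(z + 2)^(-1)
Step 3: This finite sum is the Laurent series of f about z = -2.
Step 4: Only the powers -2 and -1 appear, so the coefficient of (z + 2)^0 = 0

0


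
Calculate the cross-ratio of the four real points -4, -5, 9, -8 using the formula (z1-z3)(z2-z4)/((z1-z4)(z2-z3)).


Step 1: (z1-z3)(z2-z4) = (-13) * 3 = -39
Step 2: (z1-z4)(z2-z3) = 4 * (-14) = -56
Step 3: Cross-ratio = 39/56 = 39/56

39/56


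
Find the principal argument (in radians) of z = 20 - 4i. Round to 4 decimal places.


Step 1: z = 20 - 4i
Step 2: arg(z) = atan2(-4, 20)
Step 3: arg(z) = -0.1974

-0.1974


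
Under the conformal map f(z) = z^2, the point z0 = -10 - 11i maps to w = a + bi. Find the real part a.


Step 1: z0 = -10 - 11i
Step 2: z0^2 = (-10)^2 - (-11)^2 + 220i
Step 3: real part = 100 - 121 = -21

-21


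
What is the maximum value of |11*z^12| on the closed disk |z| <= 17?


Step 1: On |z| = 17, |f(z)| = 11 * |z|^12 = 11 * 17^12
Step 2: By maximum modulus principle, maximum is on boundary.
Step 3: Maximum = 11 * 582622237229761 = 6408844609527371

6408844609527371


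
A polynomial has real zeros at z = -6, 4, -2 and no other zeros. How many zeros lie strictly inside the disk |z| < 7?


Step 1: Check each root:
  z = -6: |-6| = 6 < 7
  z = 4: |4| = 4 < 7
  z = -2: |-2| = 2 < 7
Step 2: Count = 3

3


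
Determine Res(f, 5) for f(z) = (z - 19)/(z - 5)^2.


Step 1: Pole of order 2 at z = 5
Step 2: Res = lim d/dz [(z - 5)^2 * f(z)] as z -> 5
Step 3: (z - 5)^2 * f(z) = z - 19
Step 4: d/dz[z - 19] = 1

1


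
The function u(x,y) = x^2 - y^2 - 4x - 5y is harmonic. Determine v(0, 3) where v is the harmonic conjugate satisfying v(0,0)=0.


Step 1: v_x = -u_y = 2y + 5
Step 2: v_y = u_x = 2x - 4
Step 3: v = 2xy + 5x - 4y + C
Step 4: v(0,0) = 0 => C = 0
Step 5: v(0, 3) = -12

-12


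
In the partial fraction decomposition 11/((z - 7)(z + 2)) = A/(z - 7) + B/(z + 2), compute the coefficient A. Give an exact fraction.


Step 1: Multiply both sides by (z - 7) and set z = 7
Step 2: A = 11 / (7 + 2)
Step 3: A = 11 / 9
Step 4: A = 11/9

11/9


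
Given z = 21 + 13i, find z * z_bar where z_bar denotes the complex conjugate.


Step 1: conj(z) = 21 - 13i
Step 2: z * conj(z) = 21^2 + 13^2
Step 3: = 441 + 169 = 610

610


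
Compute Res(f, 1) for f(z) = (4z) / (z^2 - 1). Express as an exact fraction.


Step 1: Q(z) = z^2 - 1 = (z - 1)(z + 1)
Step 2: Q'(z) = 2z
Step 3: Q'(1) = 2, P(1) = 4
Step 4: Res = P(1)/Q'(1) = 4/2 = 2

2


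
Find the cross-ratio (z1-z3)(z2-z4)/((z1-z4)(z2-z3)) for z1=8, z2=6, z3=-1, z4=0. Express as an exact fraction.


Step 1: (z1-z3)(z2-z4) = 9 * 6 = 54
Step 2: (z1-z4)(z2-z3) = 8 * 7 = 56
Step 3: Cross-ratio = 54/56 = 27/28

27/28


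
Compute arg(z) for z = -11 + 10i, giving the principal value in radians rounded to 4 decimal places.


Step 1: z = -11 + 10i
Step 2: arg(z) = atan2(10, -11)
Step 3: arg(z) = 2.4038

2.4038


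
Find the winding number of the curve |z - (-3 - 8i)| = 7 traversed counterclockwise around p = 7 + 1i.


Step 1: Center c = (-3, -8), radius = 7
Step 2: |p - c|^2 = 10^2 + 9^2 = 181
Step 3: r^2 = 49
Step 4: |p-c| > r so winding number = 0

0


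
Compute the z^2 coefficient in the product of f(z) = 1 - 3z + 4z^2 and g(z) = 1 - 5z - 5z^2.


Step 1: z^2 term in f*g comes from: (1)*(-5z^2) + (-3z)*(-5z) + (4z^2)*(1)
Step 2: = -5 + 15 + 4
Step 3: = 14

14


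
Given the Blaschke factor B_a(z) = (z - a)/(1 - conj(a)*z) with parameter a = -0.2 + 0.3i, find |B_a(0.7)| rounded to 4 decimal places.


Step 1: Numerator z0 - a = 0.7 - (-0.2 + 0.3i) = 0.9 - 0.3i
Step 2: Denominator 1 - conj(a)*z0 = 1 - (-0.2 - 0.3i)*0.7 = 1.14 + 0.21i
Step 3: |z0 - a|^2 = 0.9^2 + (-0.3)^2 = 0.9; |1 - conj(a)*z0|^2 = 1.14^2 + 0.21^2 = 1.3437
Step 4: |B_a(0.7)| = sqrt(0.9 / 1.3437) = sqrt(0.669792)
Step 5: = 0.8184

0.8184


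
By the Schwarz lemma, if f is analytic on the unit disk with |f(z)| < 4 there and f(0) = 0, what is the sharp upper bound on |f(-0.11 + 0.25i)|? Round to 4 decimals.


Step 1: g = f/4 maps D -> D with g(0) = 0, so by the Schwarz lemma |g(z)| <= |z|, i.e. |f(z)| <= 4|z|; this is sharp (f(z) = 4z).
Step 2: |z0|^2 = (-0.11)^2 + 0.25^2 = 0.0746
Step 3: |z0| = sqrt(0.0746) = 0.27313
Step 4: Best bound = 4 * |z0| = 4 * 0.27313 = 1.0925

1.0925


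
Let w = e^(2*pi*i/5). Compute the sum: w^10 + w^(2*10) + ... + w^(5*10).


Step 1: The sum sum_{j=1}^{n} w^(k*j) equals n if n | k, else 0.
Step 2: Here n = 5, k = 10
Step 3: Does n divide k? 5 | 10 -> True
Step 4: Sum = 5

5


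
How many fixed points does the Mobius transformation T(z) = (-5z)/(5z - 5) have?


Step 1: Fixed points satisfy T(z) = z
Step 2: 5z^2 = 0
Step 3: Discriminant = 0^2 - 4*5*0 = 0
Step 4: Number of fixed points = 1

1


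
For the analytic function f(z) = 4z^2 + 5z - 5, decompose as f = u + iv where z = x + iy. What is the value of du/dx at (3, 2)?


Step 1: f(z) = 4(x+iy)^2 + 5(x+iy) - 5
Step 2: u = 4(x^2 - y^2) + 5x - 5
Step 3: u_x = 8x + 5
Step 4: At (3, 2): u_x = 24 + 5 = 29

29


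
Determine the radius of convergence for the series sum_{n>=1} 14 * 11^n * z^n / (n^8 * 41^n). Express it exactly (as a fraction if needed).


Step 1: General term a_n = 14 * 11^n / (n^8 * 41^n)
Step 2: By the root test, |a_n|^(1/n) = 14^(1/n) * 11 / (n^(8/n) * 41) -> 11/41 as n -> infinity (since 14^(1/n) -> 1 and n^(8/n) -> 1)
Step 3: R = 1/lim|a_n|^(1/n) = 41/11

41/11


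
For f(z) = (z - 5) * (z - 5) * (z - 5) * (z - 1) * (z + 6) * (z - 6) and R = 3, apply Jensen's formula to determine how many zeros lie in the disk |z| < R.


Jensen's formula: (1/2pi)*integral log|f(Re^it)|dt = log|f(0)| + sum_{|a_k|<R} log(R/|a_k|)
Step 1: f(0) = (-5) * (-5) * (-5) * (-1) * 6 * (-6) = -4500
Step 2: log|f(0)| = log|5| + log|5| + log|5| + log|1| + log|-6| + log|6| = 8.4118
Step 3: Zeros inside |z| < 3: 1
Step 4: Jensen sum = log(3/1) = 1.0986
Step 5: n(R) = number of terms in the Jensen sum = count of zeros inside |z| < 3 = 1

1


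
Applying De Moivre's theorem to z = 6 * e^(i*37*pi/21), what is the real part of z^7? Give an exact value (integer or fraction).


Step 1: By De Moivre's theorem, z^7 = 6^7 * e^(i*7*37*pi/21) = 279936 * (cos(37*pi/3) + i*sin(37*pi/3))
Step 2: |z|^7 = 6^7 = 279936
Step 3: Reduce the angle mod 2*pi: 37*pi/3 - 12*pi = pi/3
Step 4: cos(pi/3) = 1/2
Step 5: Re(z^7) = 279936 * 1/2 = 139968

139968


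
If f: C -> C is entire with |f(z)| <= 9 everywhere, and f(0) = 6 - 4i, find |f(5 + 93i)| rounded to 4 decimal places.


Step 1: By Liouville's theorem, a bounded entire function is constant.
Step 2: f(z) = f(0) = 6 - 4i for all z.
Step 3: |f(w)| = |6 - 4i| = sqrt(36 + 16)
Step 4: = 7.2111

7.2111


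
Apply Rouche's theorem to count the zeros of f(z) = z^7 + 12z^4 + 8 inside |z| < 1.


Step 1: On |z| = 1 the three terms have sizes |z^7| = 1^7 = 1, |12z^4| = 12*1^4 = 12, |8| = 8
Step 2: The dominant term is g(z) = 12z^4; let h(z) = z^7 + 8 so f = g + h
Step 3: On |z| = 1: |g| = 12 and |h| <= 1 + 8 = 9
Step 4: Since 12 > 9, |h| < |g| on |z| = 1, so by Rouche f has the same number of zeros as g inside |z| < 1
Step 5: g(z) = 12z^4 has 4 zeros (at the origin, multiplicity 4) inside |z| < 1. Answer = 4

4


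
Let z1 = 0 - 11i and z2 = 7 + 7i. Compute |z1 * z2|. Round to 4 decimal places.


Step 1: |z1| = sqrt(0^2 + (-11)^2) = sqrt(121)
Step 2: |z2| = sqrt(7^2 + 7^2) = sqrt(98)
Step 3: |z1*z2| = |z1|*|z2| = sqrt(121) * sqrt(98) = sqrt(121 * 98) = sqrt(11858)
Step 4: = 108.8944

108.8944


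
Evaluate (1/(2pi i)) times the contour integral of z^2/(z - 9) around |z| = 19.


Step 1: f(z) = z^2, a = 9 is inside |z| = 19
Step 2: By Cauchy integral formula: (1/(2pi*i)) * integral = f(a)
Step 3: f(9) = 9^2 = 81

81


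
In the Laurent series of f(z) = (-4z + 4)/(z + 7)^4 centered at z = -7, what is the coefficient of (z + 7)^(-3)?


Step 1: Write the numerator in powers of (z + 7): -4z + 4 = -4(z + 7) + (-4*(-7) + 4) = -4(z + 7) + 32
Step 2: Divide by (z + 7)^4: f(z) = 32(z + 7)^(-4) - 4(z + 7)^(-3)
Step 3: This finite sum is the Laurent series of f about z = -7.
Step 4: Coefficient of (z + 7)^(-3) = coefficient of (z + 7) in the re-centred numerator = -4

-4


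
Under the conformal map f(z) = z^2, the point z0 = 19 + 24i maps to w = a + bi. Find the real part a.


Step 1: z0 = 19 + 24i
Step 2: z0^2 = 19^2 - 24^2 + 912i
Step 3: real part = 361 - 576 = -215

-215


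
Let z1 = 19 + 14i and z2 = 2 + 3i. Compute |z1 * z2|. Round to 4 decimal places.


Step 1: |z1| = sqrt(19^2 + 14^2) = sqrt(557)
Step 2: |z2| = sqrt(2^2 + 3^2) = sqrt(13)
Step 3: |z1*z2| = |z1|*|z2| = sqrt(557) * sqrt(13) = sqrt(557 * 13) = sqrt(7241)
Step 4: = 85.0941

85.0941


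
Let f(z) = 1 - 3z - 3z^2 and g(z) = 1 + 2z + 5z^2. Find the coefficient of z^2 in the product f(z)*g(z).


Step 1: z^2 term in f*g comes from: (1)*(5z^2) + (-3z)*(2z) + (-3z^2)*(1)
Step 2: = 5 - 6 - 3
Step 3: = -4

-4


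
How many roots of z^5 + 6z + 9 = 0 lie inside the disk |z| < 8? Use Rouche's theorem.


Step 1: On |z| = 8 the three terms have sizes |z^5| = 8^5 = 32768, |6z| = 6*8 = 48, |9| = 9
Step 2: The dominant term is g(z) = z^5; let h(z) = 6z + 9 so f = g + h
Step 3: On |z| = 8: |g| = 32768 and |h| <= 48 + 9 = 57
Step 4: Since 32768 > 57, |h| < |g| on |z| = 8, so by Rouche f has the same number of zeros as g inside |z| < 8
Step 5: g(z) = z^5 has 5 zeros (all at the origin) inside |z| < 8. Answer = 5

5


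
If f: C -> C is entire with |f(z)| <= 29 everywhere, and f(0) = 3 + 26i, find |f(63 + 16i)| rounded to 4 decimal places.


Step 1: By Liouville's theorem, a bounded entire function is constant.
Step 2: f(z) = f(0) = 3 + 26i for all z.
Step 3: |f(w)| = |3 + 26i| = sqrt(9 + 676)
Step 4: = 26.1725

26.1725


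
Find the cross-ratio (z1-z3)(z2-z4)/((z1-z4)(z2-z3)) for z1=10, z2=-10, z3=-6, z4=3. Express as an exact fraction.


Step 1: (z1-z3)(z2-z4) = 16 * (-13) = -208
Step 2: (z1-z4)(z2-z3) = 7 * (-4) = -28
Step 3: Cross-ratio = 208/28 = 52/7

52/7


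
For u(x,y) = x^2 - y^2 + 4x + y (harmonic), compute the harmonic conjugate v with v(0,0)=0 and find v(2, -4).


Step 1: v_x = -u_y = 2y - 1
Step 2: v_y = u_x = 2x + 4
Step 3: v = 2xy - x + 4y + C
Step 4: v(0,0) = 0 => C = 0
Step 5: v(2, -4) = -34

-34


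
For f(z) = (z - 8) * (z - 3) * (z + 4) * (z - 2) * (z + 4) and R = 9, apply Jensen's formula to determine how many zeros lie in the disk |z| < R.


Jensen's formula: (1/2pi)*integral log|f(Re^it)|dt = log|f(0)| + sum_{|a_k|<R} log(R/|a_k|)
Step 1: f(0) = (-8) * (-3) * 4 * (-2) * 4 = -768
Step 2: log|f(0)| = log|8| + log|3| + log|-4| + log|2| + log|-4| = 6.6438
Step 3: Zeros inside |z| < 9: 8, 3, -4, 2, -4
Step 4: Jensen sum = log(9/8) + log(9/3) + log(9/4) + log(9/2) + log(9/4) = 4.3423
Step 5: n(R) = number of terms in the Jensen sum = count of zeros inside |z| < 9 = 5

5


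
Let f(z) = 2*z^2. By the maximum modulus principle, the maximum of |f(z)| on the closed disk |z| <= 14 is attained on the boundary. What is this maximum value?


Step 1: On |z| = 14, |f(z)| = 2 * |z|^2 = 2 * 14^2
Step 2: By maximum modulus principle, maximum is on boundary.
Step 3: Maximum = 2 * 196 = 392

392


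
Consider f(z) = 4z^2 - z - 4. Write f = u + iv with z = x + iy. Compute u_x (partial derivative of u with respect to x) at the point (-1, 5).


Step 1: f(z) = 4(x+iy)^2 - (x+iy) - 4
Step 2: u = 4(x^2 - y^2) - x - 4
Step 3: u_x = 8x - 1
Step 4: At (-1, 5): u_x = -8 - 1 = -9

-9


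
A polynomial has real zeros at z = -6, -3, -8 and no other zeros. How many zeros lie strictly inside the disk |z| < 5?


Step 1: Check each root:
  z = -6: |-6| = 6 >= 5
  z = -3: |-3| = 3 < 5
  z = -8: |-8| = 8 >= 5
Step 2: Count = 1

1


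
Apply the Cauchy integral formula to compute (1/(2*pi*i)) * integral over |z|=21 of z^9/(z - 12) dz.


Step 1: f(z) = z^9, a = 12 is inside |z| = 21
Step 2: By Cauchy integral formula: (1/(2pi*i)) * integral = f(a)
Step 3: f(12) = 12^9 = 5159780352

5159780352


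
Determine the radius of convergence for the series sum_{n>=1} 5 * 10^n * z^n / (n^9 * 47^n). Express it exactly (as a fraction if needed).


Step 1: General term a_n = 5 * 10^n / (n^9 * 47^n)
Step 2: By the root test, |a_n|^(1/n) = 5^(1/n) * 10 / (n^(9/n) * 47) -> 10/47 as n -> infinity (since 5^(1/n) -> 1 and n^(9/n) -> 1)
Step 3: R = 1/lim|a_n|^(1/n) = 47/10

47/10


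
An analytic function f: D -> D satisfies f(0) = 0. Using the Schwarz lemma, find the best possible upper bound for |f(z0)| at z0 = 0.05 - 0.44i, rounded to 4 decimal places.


Step 1: Schwarz lemma: if f: D -> D is analytic with f(0) = 0, then |f(z)| <= |z| for all z in D, and this is sharp (f(z) = z).
Step 2: |z0|^2 = 0.05^2 + (-0.44)^2 = 0.1961
Step 3: |z0| = sqrt(0.1961) = 0.442832
Step 4: Best bound = |z0| = 0.4428

0.4428


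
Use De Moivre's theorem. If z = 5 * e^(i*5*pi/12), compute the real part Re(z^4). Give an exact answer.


Step 1: By De Moivre's theorem, z^4 = 5^4 * e^(i*4*5*pi/12) = 625 * (cos(5*pi/3) + i*sin(5*pi/3))
Step 2: |z|^4 = 5^4 = 625
Step 3: The angle 5*pi/3 already lies in [0, 2*pi)
Step 4: cos(5*pi/3) = 1/2
Step 5: Re(z^4) = 625 * 1/2 = 625/2

625/2


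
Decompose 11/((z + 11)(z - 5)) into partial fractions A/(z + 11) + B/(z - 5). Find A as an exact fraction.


Step 1: Multiply both sides by (z + 11) and set z = -11
Step 2: A = 11 / (-11 - 5)
Step 3: A = 11 / (-16)
Step 4: A = -11/16

-11/16


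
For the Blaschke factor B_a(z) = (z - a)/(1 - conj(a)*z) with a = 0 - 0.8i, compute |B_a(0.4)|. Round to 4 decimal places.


Step 1: Numerator z0 - a = 0.4 - (0 - 0.8i) = 0.4 + 0.8i
Step 2: Denominator 1 - conj(a)*z0 = 1 - (0 + 0.8i)*0.4 = 1 - 0.32i
Step 3: |z0 - a|^2 = 0.4^2 + 0.8^2 = 0.8; |1 - conj(a)*z0|^2 = 1^2 + (-0.32)^2 = 1.1024
Step 4: |B_a(0.4)| = sqrt(0.8 / 1.1024) = sqrt(0.725689)
Step 5: = 0.8519

0.8519


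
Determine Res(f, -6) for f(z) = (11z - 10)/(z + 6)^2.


Step 1: Pole of order 2 at z = -6
Step 2: Res = lim d/dz [(z + 6)^2 * f(z)] as z -> -6
Step 3: (z + 6)^2 * f(z) = 11z - 10
Step 4: d/dz[11z - 10] = 11

11


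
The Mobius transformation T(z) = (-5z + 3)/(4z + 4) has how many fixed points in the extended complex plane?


Step 1: Fixed points satisfy T(z) = z
Step 2: 4z^2 + 9z - 3 = 0
Step 3: Discriminant = 9^2 - 4*4*(-3) = 129
Step 4: Number of fixed points = 2

2


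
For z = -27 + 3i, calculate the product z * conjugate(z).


Step 1: conj(z) = -27 - 3i
Step 2: z * conj(z) = (-27)^2 + 3^2
Step 3: = 729 + 9 = 738

738


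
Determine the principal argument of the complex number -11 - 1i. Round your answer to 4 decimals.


Step 1: z = -11 - 1i
Step 2: arg(z) = atan2(-1, -11)
Step 3: arg(z) = -3.0509

-3.0509


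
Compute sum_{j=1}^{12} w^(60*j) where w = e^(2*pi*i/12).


Step 1: The sum sum_{j=1}^{n} w^(k*j) equals n if n | k, else 0.
Step 2: Here n = 12, k = 60
Step 3: Does n divide k? 12 | 60 -> True
Step 4: Sum = 12

12


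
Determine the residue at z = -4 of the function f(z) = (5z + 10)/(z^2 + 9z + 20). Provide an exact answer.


Step 1: Q(z) = z^2 + 9z + 20 = (z + 4)(z + 5)
Step 2: Q'(z) = 2z + 9
Step 3: Q'(-4) = 1, P(-4) = -10
Step 4: Res = P(-4)/Q'(-4) = -10/1 = -10

-10


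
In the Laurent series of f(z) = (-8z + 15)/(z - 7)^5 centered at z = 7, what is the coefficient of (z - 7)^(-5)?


Step 1: Write the numerator in powers of (z - 7): -8z + 15 = -8(z - 7) + (-8*7 + 15) = -8(z - 7) - 41
Step 2: Divide by (z - 7)^5: f(z) = -41(z - 7)^(-5) - 8(z - 7)^(-4)
Step 3: This finite sum is the Laurent series of f about z = 7.
Step 4: Coefficient of (z - 7)^(-5) = -8*7 + 15 = -41

-41


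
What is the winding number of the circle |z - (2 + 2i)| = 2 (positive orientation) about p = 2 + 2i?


Step 1: Center c = (2, 2), radius = 2
Step 2: |p - c|^2 = 0^2 + 0^2 = 0
Step 3: r^2 = 4
Step 4: |p-c| < r so winding number = 1

1


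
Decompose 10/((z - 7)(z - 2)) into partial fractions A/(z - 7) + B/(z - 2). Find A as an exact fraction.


Step 1: Multiply both sides by (z - 7) and set z = 7
Step 2: A = 10 / (7 - 2)
Step 3: A = 10 / 5
Step 4: A = 2

2


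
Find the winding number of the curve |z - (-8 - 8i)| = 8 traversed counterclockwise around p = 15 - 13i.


Step 1: Center c = (-8, -8), radius = 8
Step 2: |p - c|^2 = 23^2 + (-5)^2 = 554
Step 3: r^2 = 64
Step 4: |p-c| > r so winding number = 0

0


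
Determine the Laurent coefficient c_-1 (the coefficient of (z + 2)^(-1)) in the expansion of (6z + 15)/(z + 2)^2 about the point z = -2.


Step 1: Write the numerator in powers of (z + 2): 6z + 15 = 6(z + 2) + (6*(-2) + 15) = 6(z + 2) + 3
Step 2: Divide by (z + 2)^2: f(z) = 3(z + 2)^(-2) + 6(z + 2)^(-1)
Step 3: This finite sum is the Laurent series of f about z = -2.
Step 4: Coefficient of (z + 2)^(-1) = coefficient of (z + 2) in the re-centred numerator = 6

6


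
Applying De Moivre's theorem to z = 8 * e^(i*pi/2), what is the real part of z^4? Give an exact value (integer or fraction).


Step 1: By De Moivre's theorem, z^4 = 8^4 * e^(i*4*pi/2) = 4096 * (cos(2*pi) + i*sin(2*pi))
Step 2: |z|^4 = 8^4 = 4096
Step 3: Reduce the angle mod 2*pi: 2*pi - 2*pi = 0
Step 4: cos(0) = 1
Step 5: Re(z^4) = 4096 * 1 = 4096

4096


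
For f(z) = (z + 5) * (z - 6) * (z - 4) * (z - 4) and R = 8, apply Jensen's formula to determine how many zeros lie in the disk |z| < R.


Jensen's formula: (1/2pi)*integral log|f(Re^it)|dt = log|f(0)| + sum_{|a_k|<R} log(R/|a_k|)
Step 1: f(0) = 5 * (-6) * (-4) * (-4) = -480
Step 2: log|f(0)| = log|-5| + log|6| + log|4| + log|4| = 6.1738
Step 3: Zeros inside |z| < 8: -5, 6, 4, 4
Step 4: Jensen sum = log(8/5) + log(8/6) + log(8/4) + log(8/4) = 2.144
Step 5: n(R) = number of terms in the Jensen sum = count of zeros inside |z| < 8 = 4

4


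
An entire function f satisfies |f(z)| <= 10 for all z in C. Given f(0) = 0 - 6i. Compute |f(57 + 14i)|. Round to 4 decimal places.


Step 1: By Liouville's theorem, a bounded entire function is constant.
Step 2: f(z) = f(0) = 0 - 6i for all z.
Step 3: |f(w)| = |0 - 6i| = sqrt(0 + 36)
Step 4: = 6.0

6.0


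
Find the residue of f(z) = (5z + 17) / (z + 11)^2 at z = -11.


Step 1: Pole of order 2 at z = -11
Step 2: Res = lim d/dz [(z + 11)^2 * f(z)] as z -> -11
Step 3: (z + 11)^2 * f(z) = 5z + 17
Step 4: d/dz[5z + 17] = 5

5


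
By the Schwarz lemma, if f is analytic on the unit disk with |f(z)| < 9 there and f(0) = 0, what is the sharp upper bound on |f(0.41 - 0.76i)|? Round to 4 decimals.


Step 1: g = f/9 maps D -> D with g(0) = 0, so by the Schwarz lemma |g(z)| <= |z|, i.e. |f(z)| <= 9|z|; this is sharp (f(z) = 9z).
Step 2: |z0|^2 = 0.41^2 + (-0.76)^2 = 0.7457
Step 3: |z0| = sqrt(0.7457) = 0.863539
Step 4: Best bound = 9 * |z0| = 9 * 0.863539 = 7.7719

7.7719


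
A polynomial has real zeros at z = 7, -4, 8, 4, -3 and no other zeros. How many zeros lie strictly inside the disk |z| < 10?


Step 1: Check each root:
  z = 7: |7| = 7 < 10
  z = -4: |-4| = 4 < 10
  z = 8: |8| = 8 < 10
  z = 4: |4| = 4 < 10
  z = -3: |-3| = 3 < 10
Step 2: Count = 5

5


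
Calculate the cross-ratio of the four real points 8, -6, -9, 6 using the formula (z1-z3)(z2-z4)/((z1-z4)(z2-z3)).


Step 1: (z1-z3)(z2-z4) = 17 * (-12) = -204
Step 2: (z1-z4)(z2-z3) = 2 * 3 = 6
Step 3: Cross-ratio = -204/6 = -34

-34


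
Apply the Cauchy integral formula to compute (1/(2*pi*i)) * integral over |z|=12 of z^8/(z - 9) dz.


Step 1: f(z) = z^8, a = 9 is inside |z| = 12
Step 2: By Cauchy integral formula: (1/(2pi*i)) * integral = f(a)
Step 3: f(9) = 9^8 = 43046721

43046721


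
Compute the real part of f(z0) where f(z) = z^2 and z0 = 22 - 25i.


Step 1: z0 = 22 - 25i
Step 2: z0^2 = 22^2 - (-25)^2 - 1100i
Step 3: real part = 484 - 625 = -141

-141


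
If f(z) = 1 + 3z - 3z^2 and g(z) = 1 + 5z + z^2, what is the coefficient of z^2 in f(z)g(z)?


Step 1: z^2 term in f*g comes from: (1)*(z^2) + (3z)*(5z) + (-3z^2)*(1)
Step 2: = 1 + 15 - 3
Step 3: = 13

13


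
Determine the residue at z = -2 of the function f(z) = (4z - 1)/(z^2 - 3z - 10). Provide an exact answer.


Step 1: Q(z) = z^2 - 3z - 10 = (z + 2)(z - 5)
Step 2: Q'(z) = 2z - 3
Step 3: Q'(-2) = -7, P(-2) = -9
Step 4: Res = P(-2)/Q'(-2) = -9/(-7) = 9/7

9/7


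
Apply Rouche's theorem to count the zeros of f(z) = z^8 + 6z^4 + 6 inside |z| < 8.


Step 1: On |z| = 8 the three terms have sizes |z^8| = 8^8 = 16777216, |6z^4| = 6*8^4 = 24576, |6| = 6
Step 2: The dominant term is g(z) = z^8; let h(z) = 6z^4 + 6 so f = g + h
Step 3: On |z| = 8: |g| = 16777216 and |h| <= 24576 + 6 = 24582
Step 4: Since 16777216 > 24582, |h| < |g| on |z| = 8, so by Rouche f has the same number of zeros as g inside |z| < 8
Step 5: g(z) = z^8 has 8 zeros (all at the origin) inside |z| < 8. Answer = 8

8


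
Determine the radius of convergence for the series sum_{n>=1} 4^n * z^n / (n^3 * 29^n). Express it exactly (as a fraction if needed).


Step 1: General term a_n = 4^n / (n^3 * 29^n)
Step 2: By the root test, |a_n|^(1/n) = 4 / (n^(3/n) * 29) -> 4/29 as n -> infinity (since n^(3/n) -> 1)
Step 3: R = 1/lim|a_n|^(1/n) = 29/4

29/4


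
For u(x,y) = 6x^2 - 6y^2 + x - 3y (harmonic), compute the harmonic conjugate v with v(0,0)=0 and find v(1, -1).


Step 1: v_x = -u_y = 12y + 3
Step 2: v_y = u_x = 12x + 1
Step 3: v = 12xy + 3x + y + C
Step 4: v(0,0) = 0 => C = 0
Step 5: v(1, -1) = -10

-10


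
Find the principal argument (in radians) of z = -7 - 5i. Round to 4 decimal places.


Step 1: z = -7 - 5i
Step 2: arg(z) = atan2(-5, -7)
Step 3: arg(z) = -2.5213

-2.5213


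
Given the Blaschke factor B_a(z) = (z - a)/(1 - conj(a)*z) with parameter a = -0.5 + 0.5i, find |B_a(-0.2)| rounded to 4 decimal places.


Step 1: Numerator z0 - a = -0.2 - (-0.5 + 0.5i) = 0.3 - 0.5i
Step 2: Denominator 1 - conj(a)*z0 = 1 - (-0.5 - 0.5i)*(-0.2) = 0.9 - 0.1i
Step 3: |z0 - a|^2 = 0.3^2 + (-0.5)^2 = 0.34; |1 - conj(a)*z0|^2 = 0.9^2 + (-0.1)^2 = 0.82
Step 4: |B_a(-0.2)| = sqrt(0.34 / 0.82) = sqrt(0.414634)
Step 5: = 0.6439

0.6439


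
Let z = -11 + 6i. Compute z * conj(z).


Step 1: conj(z) = -11 - 6i
Step 2: z * conj(z) = (-11)^2 + 6^2
Step 3: = 121 + 36 = 157

157


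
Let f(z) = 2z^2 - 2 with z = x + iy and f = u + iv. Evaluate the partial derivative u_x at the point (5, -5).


Step 1: f(z) = 2(x+iy)^2 - 2
Step 2: u = 2(x^2 - y^2) - 2
Step 3: u_x = 4x + 0
Step 4: At (5, -5): u_x = 20 + 0 = 20

20


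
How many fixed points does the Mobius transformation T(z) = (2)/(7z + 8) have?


Step 1: Fixed points satisfy T(z) = z
Step 2: 7z^2 + 8z - 2 = 0
Step 3: Discriminant = 8^2 - 4*7*(-2) = 120
Step 4: Number of fixed points = 2

2


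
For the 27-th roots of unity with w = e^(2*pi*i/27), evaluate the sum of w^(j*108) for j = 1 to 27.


Step 1: The sum sum_{j=1}^{n} w^(k*j) equals n if n | k, else 0.
Step 2: Here n = 27, k = 108
Step 3: Does n divide k? 27 | 108 -> True
Step 4: Sum = 27

27


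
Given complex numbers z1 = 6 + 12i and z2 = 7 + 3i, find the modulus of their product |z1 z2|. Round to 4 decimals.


Step 1: |z1| = sqrt(6^2 + 12^2) = sqrt(180)
Step 2: |z2| = sqrt(7^2 + 3^2) = sqrt(58)
Step 3: |z1*z2| = |z1|*|z2| = sqrt(180) * sqrt(58) = sqrt(180 * 58) = sqrt(10440)
Step 4: = 102.1763

102.1763


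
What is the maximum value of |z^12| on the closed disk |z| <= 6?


Step 1: On |z| = 6, |f(z)| = |z|^12 = 6^12
Step 2: By maximum modulus principle, maximum is on boundary.
Step 3: Maximum = 2176782336 = 2176782336

2176782336


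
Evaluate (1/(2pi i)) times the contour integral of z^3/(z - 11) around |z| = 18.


Step 1: f(z) = z^3, a = 11 is inside |z| = 18
Step 2: By Cauchy integral formula: (1/(2pi*i)) * integral = f(a)
Step 3: f(11) = 11^3 = 1331

1331


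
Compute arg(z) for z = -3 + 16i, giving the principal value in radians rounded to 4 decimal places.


Step 1: z = -3 + 16i
Step 2: arg(z) = atan2(16, -3)
Step 3: arg(z) = 1.7561

1.7561


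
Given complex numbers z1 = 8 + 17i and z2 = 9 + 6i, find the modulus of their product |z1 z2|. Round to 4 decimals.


Step 1: |z1| = sqrt(8^2 + 17^2) = sqrt(353)
Step 2: |z2| = sqrt(9^2 + 6^2) = sqrt(117)
Step 3: |z1*z2| = |z1|*|z2| = sqrt(353) * sqrt(117) = sqrt(353 * 117) = sqrt(41301)
Step 4: = 203.2265

203.2265


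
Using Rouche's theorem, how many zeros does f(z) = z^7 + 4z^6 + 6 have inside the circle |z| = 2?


Step 1: On |z| = 2 the three terms have sizes |z^7| = 2^7 = 128, |4z^6| = 4*2^6 = 256, |6| = 6
Step 2: The dominant term is g(z) = 4z^6; let h(z) = z^7 + 6 so f = g + h
Step 3: On |z| = 2: |g| = 256 and |h| <= 128 + 6 = 134
Step 4: Since 256 > 134, |h| < |g| on |z| = 2, so by Rouche f has the same number of zeros as g inside |z| < 2
Step 5: g(z) = 4z^6 has 6 zeros (at the origin, multiplicity 6) inside |z| < 2. Answer = 6

6


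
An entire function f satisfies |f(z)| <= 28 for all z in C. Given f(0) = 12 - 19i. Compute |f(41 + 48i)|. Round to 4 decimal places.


Step 1: By Liouville's theorem, a bounded entire function is constant.
Step 2: f(z) = f(0) = 12 - 19i for all z.
Step 3: |f(w)| = |12 - 19i| = sqrt(144 + 361)
Step 4: = 22.4722

22.4722


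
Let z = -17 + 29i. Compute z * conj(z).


Step 1: conj(z) = -17 - 29i
Step 2: z * conj(z) = (-17)^2 + 29^2
Step 3: = 289 + 841 = 1130

1130


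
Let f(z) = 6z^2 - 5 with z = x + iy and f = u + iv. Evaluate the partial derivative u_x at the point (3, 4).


Step 1: f(z) = 6(x+iy)^2 - 5
Step 2: u = 6(x^2 - y^2) - 5
Step 3: u_x = 12x + 0
Step 4: At (3, 4): u_x = 36 + 0 = 36

36


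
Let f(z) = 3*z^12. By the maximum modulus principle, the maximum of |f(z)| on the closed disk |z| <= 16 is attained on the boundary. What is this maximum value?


Step 1: On |z| = 16, |f(z)| = 3 * |z|^12 = 3 * 16^12
Step 2: By maximum modulus principle, maximum is on boundary.
Step 3: Maximum = 3 * 281474976710656 = 844424930131968

844424930131968


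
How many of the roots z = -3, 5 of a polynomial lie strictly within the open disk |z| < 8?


Step 1: Check each root:
  z = -3: |-3| = 3 < 8
  z = 5: |5| = 5 < 8
Step 2: Count = 2

2


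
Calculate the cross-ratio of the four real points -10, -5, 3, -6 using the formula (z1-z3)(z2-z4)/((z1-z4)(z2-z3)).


Step 1: (z1-z3)(z2-z4) = (-13) * 1 = -13
Step 2: (z1-z4)(z2-z3) = (-4) * (-8) = 32
Step 3: Cross-ratio = -13/32 = -13/32

-13/32


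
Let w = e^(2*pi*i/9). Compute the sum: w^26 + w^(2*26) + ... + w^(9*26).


Step 1: The sum sum_{j=1}^{n} w^(k*j) equals n if n | k, else 0.
Step 2: Here n = 9, k = 26
Step 3: Does n divide k? 9 | 26 -> False
Step 4: Sum = 0

0


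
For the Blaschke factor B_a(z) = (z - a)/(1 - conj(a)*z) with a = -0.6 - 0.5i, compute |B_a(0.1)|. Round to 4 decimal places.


Step 1: Numerator z0 - a = 0.1 - (-0.6 - 0.5i) = 0.7 + 0.5i
Step 2: Denominator 1 - conj(a)*z0 = 1 - (-0.6 + 0.5i)*0.1 = 1.06 - 0.05i
Step 3: |z0 - a|^2 = 0.7^2 + 0.5^2 = 0.74; |1 - conj(a)*z0|^2 = 1.06^2 + (-0.05)^2 = 1.1261
Step 4: |B_a(0.1)| = sqrt(0.74 / 1.1261) = sqrt(0.657135)
Step 5: = 0.8106

0.8106


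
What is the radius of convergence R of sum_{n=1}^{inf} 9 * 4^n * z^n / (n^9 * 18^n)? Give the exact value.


Step 1: General term a_n = 9 * 4^n / (n^9 * 18^n)
Step 2: By the root test, |a_n|^(1/n) = 9^(1/n) * 4 / (n^(9/n) * 18) -> 4/18 as n -> infinity (since 9^(1/n) -> 1 and n^(9/n) -> 1)
Step 3: R = 1/lim|a_n|^(1/n) = 18/4 = 9/2

9/2


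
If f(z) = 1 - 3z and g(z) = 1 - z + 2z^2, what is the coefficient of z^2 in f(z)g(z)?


Step 1: z^2 term in f*g comes from: (1)*(2z^2) + (-3z)*(-z) + (0)*(1)
Step 2: = 2 + 3 + 0
Step 3: = 5

5


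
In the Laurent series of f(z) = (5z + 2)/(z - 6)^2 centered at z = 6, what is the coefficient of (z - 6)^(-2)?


Step 1: Write the numerator in powers of (z - 6): 5z + 2 = 5(z - 6) + (5*6 + 2) = 5(z - 6) + 32
Step 2: Divide by (z - 6)^2: f(z) = 32(z - 6)^(-2) + 5(z - 6)^(-1)
Step 3: This finite sum is the Laurent series of f about z = 6.
Step 4: Coefficient of (z - 6)^(-2) = 5*6 + 2 = 32

32


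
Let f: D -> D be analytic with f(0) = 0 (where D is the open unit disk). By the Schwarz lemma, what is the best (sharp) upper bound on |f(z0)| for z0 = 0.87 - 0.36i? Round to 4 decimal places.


Step 1: Schwarz lemma: if f: D -> D is analytic with f(0) = 0, then |f(z)| <= |z| for all z in D, and this is sharp (f(z) = z).
Step 2: |z0|^2 = 0.87^2 + (-0.36)^2 = 0.8865
Step 3: |z0| = sqrt(0.8865) = 0.941541
Step 4: Best bound = |z0| = 0.9415

0.9415


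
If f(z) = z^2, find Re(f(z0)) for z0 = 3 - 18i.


Step 1: z0 = 3 - 18i
Step 2: z0^2 = 3^2 - (-18)^2 - 108i
Step 3: real part = 9 - 324 = -315

-315


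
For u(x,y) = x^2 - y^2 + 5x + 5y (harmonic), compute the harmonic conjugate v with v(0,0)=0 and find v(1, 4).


Step 1: v_x = -u_y = 2y - 5
Step 2: v_y = u_x = 2x + 5
Step 3: v = 2xy - 5x + 5y + C
Step 4: v(0,0) = 0 => C = 0
Step 5: v(1, 4) = 23

23


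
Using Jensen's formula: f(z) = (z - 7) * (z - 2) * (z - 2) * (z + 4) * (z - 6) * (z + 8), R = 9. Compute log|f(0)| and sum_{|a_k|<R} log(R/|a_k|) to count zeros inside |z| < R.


Jensen's formula: (1/2pi)*integral log|f(Re^it)|dt = log|f(0)| + sum_{|a_k|<R} log(R/|a_k|)
Step 1: f(0) = (-7) * (-2) * (-2) * 4 * (-6) * 8 = 5376
Step 2: log|f(0)| = log|7| + log|2| + log|2| + log|-4| + log|6| + log|-8| = 8.5897
Step 3: Zeros inside |z| < 9: 7, 2, 2, -4, 6, -8
Step 4: Jensen sum = log(9/7) + log(9/2) + log(9/2) + log(9/4) + log(9/6) + log(9/8) = 4.5936
Step 5: n(R) = number of terms in the Jensen sum = count of zeros inside |z| < 9 = 6

6


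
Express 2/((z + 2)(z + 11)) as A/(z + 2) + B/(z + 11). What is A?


Step 1: Multiply both sides by (z + 2) and set z = -2
Step 2: A = 2 / (-2 + 11)
Step 3: A = 2 / 9
Step 4: A = 2/9

2/9


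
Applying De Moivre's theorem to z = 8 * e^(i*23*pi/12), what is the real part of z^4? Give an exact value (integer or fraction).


Step 1: By De Moivre's theorem, z^4 = 8^4 * e^(i*4*23*pi/12) = 4096 * (cos(23*pi/3) + i*sin(23*pi/3))
Step 2: |z|^4 = 8^4 = 4096
Step 3: Reduce the angle mod 2*pi: 23*pi/3 - 6*pi = 5*pi/3
Step 4: cos(5*pi/3) = 1/2
Step 5: Re(z^4) = 4096 * 1/2 = 2048

2048


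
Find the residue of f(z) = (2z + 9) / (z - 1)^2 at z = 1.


Step 1: Pole of order 2 at z = 1
Step 2: Res = lim d/dz [(z - 1)^2 * f(z)] as z -> 1
Step 3: (z - 1)^2 * f(z) = 2z + 9
Step 4: d/dz[2z + 9] = 2

2


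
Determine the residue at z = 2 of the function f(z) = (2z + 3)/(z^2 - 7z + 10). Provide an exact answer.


Step 1: Q(z) = z^2 - 7z + 10 = (z - 2)(z - 5)
Step 2: Q'(z) = 2z - 7
Step 3: Q'(2) = -3, P(2) = 7
Step 4: Res = P(2)/Q'(2) = 7/(-3) = -7/3

-7/3


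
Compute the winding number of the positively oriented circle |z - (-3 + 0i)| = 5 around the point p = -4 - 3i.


Step 1: Center c = (-3, 0), radius = 5
Step 2: |p - c|^2 = (-1)^2 + (-3)^2 = 10
Step 3: r^2 = 25
Step 4: |p-c| < r so winding number = 1

1


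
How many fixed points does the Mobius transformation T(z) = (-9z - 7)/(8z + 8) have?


Step 1: Fixed points satisfy T(z) = z
Step 2: 8z^2 + 17z + 7 = 0
Step 3: Discriminant = 17^2 - 4*8*7 = 65
Step 4: Number of fixed points = 2

2


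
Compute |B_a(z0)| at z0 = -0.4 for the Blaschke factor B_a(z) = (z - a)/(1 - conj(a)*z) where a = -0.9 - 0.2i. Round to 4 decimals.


Step 1: Numerator z0 - a = -0.4 - (-0.9 - 0.2i) = 0.5 + 0.2i
Step 2: Denominator 1 - conj(a)*z0 = 1 - (-0.9 + 0.2i)*(-0.4) = 0.64 + 0.08i
Step 3: |z0 - a|^2 = 0.5^2 + 0.2^2 = 0.29; |1 - conj(a)*z0|^2 = 0.64^2 + 0.08^2 = 0.416
Step 4: |B_a(-0.4)| = sqrt(0.29 / 0.416) = sqrt(0.697115)
Step 5: = 0.8349

0.8349


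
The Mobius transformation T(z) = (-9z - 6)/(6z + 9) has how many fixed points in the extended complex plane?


Step 1: Fixed points satisfy T(z) = z
Step 2: 6z^2 + 18z + 6 = 0
Step 3: Discriminant = 18^2 - 4*6*6 = 180
Step 4: Number of fixed points = 2

2


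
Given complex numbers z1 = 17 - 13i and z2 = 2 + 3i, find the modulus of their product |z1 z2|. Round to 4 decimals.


Step 1: |z1| = sqrt(17^2 + (-13)^2) = sqrt(458)
Step 2: |z2| = sqrt(2^2 + 3^2) = sqrt(13)
Step 3: |z1*z2| = |z1|*|z2| = sqrt(458) * sqrt(13) = sqrt(458 * 13) = sqrt(5954)
Step 4: = 77.1622

77.1622


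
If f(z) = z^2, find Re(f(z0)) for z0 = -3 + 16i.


Step 1: z0 = -3 + 16i
Step 2: z0^2 = (-3)^2 - 16^2 - 96i
Step 3: real part = 9 - 256 = -247

-247


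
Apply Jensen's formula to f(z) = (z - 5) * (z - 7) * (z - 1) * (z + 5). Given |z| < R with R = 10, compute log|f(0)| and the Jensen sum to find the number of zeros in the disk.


Jensen's formula: (1/2pi)*integral log|f(Re^it)|dt = log|f(0)| + sum_{|a_k|<R} log(R/|a_k|)
Step 1: f(0) = (-5) * (-7) * (-1) * 5 = -175
Step 2: log|f(0)| = log|5| + log|7| + log|1| + log|-5| = 5.1648
Step 3: Zeros inside |z| < 10: 5, 7, 1, -5
Step 4: Jensen sum = log(10/5) + log(10/7) + log(10/1) + log(10/5) = 4.0456
Step 5: n(R) = number of terms in the Jensen sum = count of zeros inside |z| < 10 = 4

4
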